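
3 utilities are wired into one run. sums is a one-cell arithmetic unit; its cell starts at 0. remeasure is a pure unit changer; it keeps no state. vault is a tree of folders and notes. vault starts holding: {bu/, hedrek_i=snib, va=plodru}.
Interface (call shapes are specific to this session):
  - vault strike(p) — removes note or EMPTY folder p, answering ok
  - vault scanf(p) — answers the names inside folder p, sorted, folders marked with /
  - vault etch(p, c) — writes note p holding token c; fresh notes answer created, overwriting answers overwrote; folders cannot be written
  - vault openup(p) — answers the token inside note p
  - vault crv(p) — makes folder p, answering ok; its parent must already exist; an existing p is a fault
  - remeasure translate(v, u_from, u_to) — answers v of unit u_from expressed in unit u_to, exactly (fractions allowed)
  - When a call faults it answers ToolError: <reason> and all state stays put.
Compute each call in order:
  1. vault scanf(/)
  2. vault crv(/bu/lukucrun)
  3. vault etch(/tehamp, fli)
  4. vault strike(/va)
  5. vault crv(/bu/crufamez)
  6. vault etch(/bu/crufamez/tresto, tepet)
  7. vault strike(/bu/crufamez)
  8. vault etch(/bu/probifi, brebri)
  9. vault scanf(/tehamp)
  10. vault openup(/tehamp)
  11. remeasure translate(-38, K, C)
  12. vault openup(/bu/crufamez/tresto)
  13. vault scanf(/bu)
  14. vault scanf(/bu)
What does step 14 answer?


-> vault scanf(p='/')
<- [bu/, hedrek_i, va]
-> vault crv(p='/bu/lukucrun')
<- ok
-> vault etch(p='/tehamp', c='fli')
<- created
-> vault strike(p='/va')
<- ok
-> vault crv(p='/bu/crufamez')
<- ok
-> vault etch(p='/bu/crufamez/tresto', c='tepet')
<- created
-> vault strike(p='/bu/crufamez')
<- ToolError: not empty
-> vault etch(p='/bu/probifi', c='brebri')
<- created
-> vault scanf(p='/tehamp')
<- ToolError: not a directory
-> vault openup(p='/tehamp')
<- fli
-> remeasure translate(v='-38', u_from='K', u_to='C')
<- -6223/20
-> vault openup(p='/bu/crufamez/tresto')
<- tepet
-> vault scanf(p='/bu')
<- [crufamez/, lukucrun/, probifi]
-> vault scanf(p='/bu')
<- [crufamez/, lukucrun/, probifi]

Answer: [crufamez/, lukucrun/, probifi]


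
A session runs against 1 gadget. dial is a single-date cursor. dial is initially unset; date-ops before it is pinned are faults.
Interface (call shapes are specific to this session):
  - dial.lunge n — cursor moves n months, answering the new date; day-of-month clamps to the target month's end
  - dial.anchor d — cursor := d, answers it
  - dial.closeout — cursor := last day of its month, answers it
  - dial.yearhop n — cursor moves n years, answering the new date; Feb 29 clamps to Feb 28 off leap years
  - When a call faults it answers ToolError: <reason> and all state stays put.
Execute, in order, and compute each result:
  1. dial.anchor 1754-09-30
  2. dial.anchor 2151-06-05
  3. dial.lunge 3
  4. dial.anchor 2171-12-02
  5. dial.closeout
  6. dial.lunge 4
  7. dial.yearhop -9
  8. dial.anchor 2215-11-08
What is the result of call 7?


$ dial.anchor 1754-09-30
:: 1754-09-30
$ dial.anchor 2151-06-05
:: 2151-06-05
$ dial.lunge 3
:: 2151-09-05
$ dial.anchor 2171-12-02
:: 2171-12-02
$ dial.closeout
:: 2171-12-31
$ dial.lunge 4
:: 2172-04-30
$ dial.yearhop -9
:: 2163-04-30
$ dial.anchor 2215-11-08
:: 2215-11-08

Answer: 2163-04-30


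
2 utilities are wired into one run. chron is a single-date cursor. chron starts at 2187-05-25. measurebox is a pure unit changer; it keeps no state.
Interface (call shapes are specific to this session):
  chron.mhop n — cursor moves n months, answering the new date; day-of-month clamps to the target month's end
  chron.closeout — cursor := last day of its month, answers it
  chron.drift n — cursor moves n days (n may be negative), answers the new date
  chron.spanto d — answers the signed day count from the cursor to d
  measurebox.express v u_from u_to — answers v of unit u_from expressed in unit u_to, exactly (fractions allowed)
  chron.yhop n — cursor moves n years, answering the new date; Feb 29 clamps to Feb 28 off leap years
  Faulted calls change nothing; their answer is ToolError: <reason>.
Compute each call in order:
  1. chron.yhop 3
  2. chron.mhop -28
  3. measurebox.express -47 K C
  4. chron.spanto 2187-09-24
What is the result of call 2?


;; 1. yhop(3) -> 2190-05-25
;; 2. mhop(-28) -> 2188-01-25
;; 3. express(-47, K, C) -> -6403/20
;; 4. spanto(2187-09-24) -> -123

Answer: 2188-01-25


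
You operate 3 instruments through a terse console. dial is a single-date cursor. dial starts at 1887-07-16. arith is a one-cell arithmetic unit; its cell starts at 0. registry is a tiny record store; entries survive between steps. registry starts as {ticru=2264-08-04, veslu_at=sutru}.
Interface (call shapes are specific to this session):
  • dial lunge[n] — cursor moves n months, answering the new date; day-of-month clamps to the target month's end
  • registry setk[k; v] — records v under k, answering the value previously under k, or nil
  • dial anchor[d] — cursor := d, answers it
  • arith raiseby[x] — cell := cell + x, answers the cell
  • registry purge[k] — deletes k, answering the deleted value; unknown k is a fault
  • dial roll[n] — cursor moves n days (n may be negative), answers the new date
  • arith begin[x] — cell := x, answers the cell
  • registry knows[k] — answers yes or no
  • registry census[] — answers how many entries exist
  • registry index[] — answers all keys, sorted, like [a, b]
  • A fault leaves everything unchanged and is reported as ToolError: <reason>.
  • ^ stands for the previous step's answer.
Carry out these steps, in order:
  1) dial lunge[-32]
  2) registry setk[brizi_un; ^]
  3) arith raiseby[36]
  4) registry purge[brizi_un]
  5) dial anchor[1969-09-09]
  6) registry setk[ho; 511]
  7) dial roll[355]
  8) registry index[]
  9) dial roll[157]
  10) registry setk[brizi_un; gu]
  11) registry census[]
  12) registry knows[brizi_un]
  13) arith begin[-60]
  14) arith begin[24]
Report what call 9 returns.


;; 1. dial lunge(n='-32') => 1884-11-16
;; 2. registry setk(k='brizi_un', v='^') => nil
;; 3. arith raiseby(x='36') => 36
;; 4. registry purge(k='brizi_un') => 1884-11-16
;; 5. dial anchor(d='1969-09-09') => 1969-09-09
;; 6. registry setk(k='ho', v='511') => nil
;; 7. dial roll(n='355') => 1970-08-30
;; 8. registry index() => [ho, ticru, veslu_at]
;; 9. dial roll(n='157') => 1971-02-03
;; 10. registry setk(k='brizi_un', v='gu') => nil
;; 11. registry census() => 4
;; 12. registry knows(k='brizi_un') => yes
;; 13. arith begin(x='-60') => -60
;; 14. arith begin(x='24') => 24

Answer: 1971-02-03


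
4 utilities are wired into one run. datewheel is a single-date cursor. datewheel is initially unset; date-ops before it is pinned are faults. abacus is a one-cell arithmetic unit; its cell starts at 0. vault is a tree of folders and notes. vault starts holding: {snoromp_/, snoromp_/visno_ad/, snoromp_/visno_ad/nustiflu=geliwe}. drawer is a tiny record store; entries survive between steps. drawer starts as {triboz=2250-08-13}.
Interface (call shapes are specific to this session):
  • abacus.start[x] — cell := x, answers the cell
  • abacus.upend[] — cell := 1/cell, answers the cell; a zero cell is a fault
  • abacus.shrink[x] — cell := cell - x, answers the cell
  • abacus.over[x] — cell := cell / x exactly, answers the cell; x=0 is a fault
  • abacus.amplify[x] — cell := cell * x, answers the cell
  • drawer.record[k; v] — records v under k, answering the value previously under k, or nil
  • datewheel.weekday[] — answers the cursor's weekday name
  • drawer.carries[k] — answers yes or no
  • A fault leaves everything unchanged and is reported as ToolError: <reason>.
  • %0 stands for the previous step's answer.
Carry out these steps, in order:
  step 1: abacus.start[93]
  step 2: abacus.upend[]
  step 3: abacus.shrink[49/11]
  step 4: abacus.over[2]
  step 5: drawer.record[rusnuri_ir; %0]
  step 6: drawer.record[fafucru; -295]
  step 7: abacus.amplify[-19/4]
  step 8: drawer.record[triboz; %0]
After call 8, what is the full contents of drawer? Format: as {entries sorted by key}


Answer: {fafucru=-295, rusnuri_ir=-2273/1023, triboz=43187/4092}

Derivation:
→ start(93)
← 93
→ upend()
← 1/93
→ shrink(49/11)
← -4546/1023
→ over(2)
← -2273/1023
→ record(rusnuri_ir, %0)
← nil
→ record(fafucru, -295)
← nil
→ amplify(-19/4)
← 43187/4092
→ record(triboz, %0)
← 2250-08-13


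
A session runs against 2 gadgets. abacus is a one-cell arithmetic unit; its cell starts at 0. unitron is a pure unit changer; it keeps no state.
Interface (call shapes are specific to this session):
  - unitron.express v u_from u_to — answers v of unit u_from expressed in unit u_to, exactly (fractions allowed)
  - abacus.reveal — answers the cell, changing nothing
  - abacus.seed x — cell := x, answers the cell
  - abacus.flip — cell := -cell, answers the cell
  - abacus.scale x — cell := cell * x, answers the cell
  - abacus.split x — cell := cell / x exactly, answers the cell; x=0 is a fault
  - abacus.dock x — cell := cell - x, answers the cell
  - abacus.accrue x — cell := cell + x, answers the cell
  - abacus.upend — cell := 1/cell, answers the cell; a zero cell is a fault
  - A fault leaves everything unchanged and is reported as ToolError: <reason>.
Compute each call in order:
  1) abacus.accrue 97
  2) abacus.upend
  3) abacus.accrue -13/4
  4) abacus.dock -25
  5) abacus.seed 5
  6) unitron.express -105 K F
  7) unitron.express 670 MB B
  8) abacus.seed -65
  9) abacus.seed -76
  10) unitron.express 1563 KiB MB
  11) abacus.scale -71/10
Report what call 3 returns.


Answer: -1257/388

Derivation:
==> accrue(x→97)
<== 97
==> upend()
<== 1/97
==> accrue(x→-13/4)
<== -1257/388
==> dock(x→-25)
<== 8443/388
==> seed(x→5)
<== 5
==> express(v→-105, u_from→K, u_to→F)
<== -64867/100
==> express(v→670, u_from→MB, u_to→B)
<== 670000000
==> seed(x→-65)
<== -65
==> seed(x→-76)
<== -76
==> express(v→1563, u_from→KiB, u_to→MB)
<== 25008/15625
==> scale(x→-71/10)
<== 2698/5


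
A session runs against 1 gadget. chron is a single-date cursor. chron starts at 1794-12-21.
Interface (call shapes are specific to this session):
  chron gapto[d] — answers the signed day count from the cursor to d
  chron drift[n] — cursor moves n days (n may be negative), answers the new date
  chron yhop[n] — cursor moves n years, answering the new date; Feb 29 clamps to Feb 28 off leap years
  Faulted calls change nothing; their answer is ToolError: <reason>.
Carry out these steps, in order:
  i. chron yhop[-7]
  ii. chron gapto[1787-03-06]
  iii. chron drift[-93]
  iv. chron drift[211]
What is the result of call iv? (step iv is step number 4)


Answer: 1788-04-17

Derivation:
>>> chron yhop n: -7
[out] 1787-12-21
>>> chron gapto d: 1787-03-06
[out] -290
>>> chron drift n: -93
[out] 1787-09-19
>>> chron drift n: 211
[out] 1788-04-17


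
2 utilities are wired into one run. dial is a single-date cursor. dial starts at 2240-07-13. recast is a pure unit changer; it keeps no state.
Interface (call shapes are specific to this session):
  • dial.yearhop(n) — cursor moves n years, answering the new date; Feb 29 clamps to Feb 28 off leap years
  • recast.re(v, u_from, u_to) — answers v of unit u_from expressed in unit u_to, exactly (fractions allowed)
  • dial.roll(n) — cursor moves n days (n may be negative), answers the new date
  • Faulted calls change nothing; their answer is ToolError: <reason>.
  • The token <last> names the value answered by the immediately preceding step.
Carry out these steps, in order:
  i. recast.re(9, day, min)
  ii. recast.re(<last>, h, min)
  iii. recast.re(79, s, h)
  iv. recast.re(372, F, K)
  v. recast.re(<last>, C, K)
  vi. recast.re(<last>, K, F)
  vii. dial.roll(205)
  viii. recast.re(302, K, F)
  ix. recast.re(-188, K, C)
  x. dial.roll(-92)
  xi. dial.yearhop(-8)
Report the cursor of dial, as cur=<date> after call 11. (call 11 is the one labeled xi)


Calling re passing 9, day, min, and get 12960.
I run re passing <last>, h, min, → 777600.
I run re passing 79, s, h, and see 79/3600.
Then re passing 372, F, K, which returns 83167/180.
I invoke re passing <last>, C, K, yielding 66167/90.
I run re passing <last>, K, F, and observe 86367/100.
Now I run roll passing 205, giving 2241-02-03.
I run re passing 302, K, F, — result: 8393/100.
Invoking re passing -188, K, C, yielding -9223/20.
Now I run roll passing -92: 2240-11-03.
Next I call yearhop passing -8, and observe 2232-11-03.

Answer: cur=2232-11-03


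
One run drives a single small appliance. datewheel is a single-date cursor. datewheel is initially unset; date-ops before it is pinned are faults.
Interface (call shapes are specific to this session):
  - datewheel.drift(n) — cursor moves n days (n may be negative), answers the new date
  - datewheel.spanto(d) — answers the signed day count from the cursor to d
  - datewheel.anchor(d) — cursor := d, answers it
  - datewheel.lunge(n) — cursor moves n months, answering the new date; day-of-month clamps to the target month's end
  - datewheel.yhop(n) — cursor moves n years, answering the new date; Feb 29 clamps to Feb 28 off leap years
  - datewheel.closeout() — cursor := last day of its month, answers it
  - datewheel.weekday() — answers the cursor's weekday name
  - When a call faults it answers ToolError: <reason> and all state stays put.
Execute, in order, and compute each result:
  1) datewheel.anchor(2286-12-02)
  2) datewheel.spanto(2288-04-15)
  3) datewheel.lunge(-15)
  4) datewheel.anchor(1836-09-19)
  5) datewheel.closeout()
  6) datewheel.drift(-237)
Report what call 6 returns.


Answer: 1836-02-06

Derivation:
> anchor 2286-12-02
[out] 2286-12-02
> spanto 2288-04-15
[out] 500
> lunge -15
[out] 2285-09-02
> anchor 1836-09-19
[out] 1836-09-19
> closeout
[out] 1836-09-30
> drift -237
[out] 1836-02-06


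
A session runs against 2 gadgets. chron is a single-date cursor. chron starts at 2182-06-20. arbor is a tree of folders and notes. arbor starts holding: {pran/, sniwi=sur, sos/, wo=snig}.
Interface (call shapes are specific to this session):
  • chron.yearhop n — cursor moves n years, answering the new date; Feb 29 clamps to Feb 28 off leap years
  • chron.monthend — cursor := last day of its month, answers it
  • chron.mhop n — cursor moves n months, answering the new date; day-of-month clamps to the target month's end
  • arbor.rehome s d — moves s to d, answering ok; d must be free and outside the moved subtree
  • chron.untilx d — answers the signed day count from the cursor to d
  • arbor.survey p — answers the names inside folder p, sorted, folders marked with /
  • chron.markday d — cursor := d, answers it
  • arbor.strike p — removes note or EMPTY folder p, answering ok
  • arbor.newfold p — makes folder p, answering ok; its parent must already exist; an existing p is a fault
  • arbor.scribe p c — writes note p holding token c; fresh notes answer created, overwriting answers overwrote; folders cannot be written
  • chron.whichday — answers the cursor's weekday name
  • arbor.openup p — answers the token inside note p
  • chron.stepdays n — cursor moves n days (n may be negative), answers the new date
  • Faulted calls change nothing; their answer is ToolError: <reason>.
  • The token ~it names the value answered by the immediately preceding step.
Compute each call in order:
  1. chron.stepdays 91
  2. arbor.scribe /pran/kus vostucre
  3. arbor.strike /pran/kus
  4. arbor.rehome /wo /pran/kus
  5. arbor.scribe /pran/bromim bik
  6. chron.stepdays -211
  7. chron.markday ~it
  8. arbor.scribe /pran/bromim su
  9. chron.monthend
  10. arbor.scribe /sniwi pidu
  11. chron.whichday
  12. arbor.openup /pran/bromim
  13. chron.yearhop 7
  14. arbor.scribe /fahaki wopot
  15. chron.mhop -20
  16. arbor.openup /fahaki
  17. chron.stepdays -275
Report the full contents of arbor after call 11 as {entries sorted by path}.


Answer: {pran/, pran/bromim=su, pran/kus=snig, sniwi=pidu, sos/}

Derivation:
==> chron.stepdays(n='91')
<== 2182-09-19
==> arbor.scribe(p='/pran/kus', c='vostucre')
<== created
==> arbor.strike(p='/pran/kus')
<== ok
==> arbor.rehome(s='/wo', d='/pran/kus')
<== ok
==> arbor.scribe(p='/pran/bromim', c='bik')
<== created
==> chron.stepdays(n='-211')
<== 2182-02-20
==> chron.markday(d='~it')
<== 2182-02-20
==> arbor.scribe(p='/pran/bromim', c='su')
<== overwrote
==> chron.monthend()
<== 2182-02-28
==> arbor.scribe(p='/sniwi', c='pidu')
<== overwrote
==> chron.whichday()
<== Thursday
==> arbor.openup(p='/pran/bromim')
<== su
==> chron.yearhop(n='7')
<== 2189-02-28
==> arbor.scribe(p='/fahaki', c='wopot')
<== created
==> chron.mhop(n='-20')
<== 2187-06-28
==> arbor.openup(p='/fahaki')
<== wopot
==> chron.stepdays(n='-275')
<== 2186-09-26


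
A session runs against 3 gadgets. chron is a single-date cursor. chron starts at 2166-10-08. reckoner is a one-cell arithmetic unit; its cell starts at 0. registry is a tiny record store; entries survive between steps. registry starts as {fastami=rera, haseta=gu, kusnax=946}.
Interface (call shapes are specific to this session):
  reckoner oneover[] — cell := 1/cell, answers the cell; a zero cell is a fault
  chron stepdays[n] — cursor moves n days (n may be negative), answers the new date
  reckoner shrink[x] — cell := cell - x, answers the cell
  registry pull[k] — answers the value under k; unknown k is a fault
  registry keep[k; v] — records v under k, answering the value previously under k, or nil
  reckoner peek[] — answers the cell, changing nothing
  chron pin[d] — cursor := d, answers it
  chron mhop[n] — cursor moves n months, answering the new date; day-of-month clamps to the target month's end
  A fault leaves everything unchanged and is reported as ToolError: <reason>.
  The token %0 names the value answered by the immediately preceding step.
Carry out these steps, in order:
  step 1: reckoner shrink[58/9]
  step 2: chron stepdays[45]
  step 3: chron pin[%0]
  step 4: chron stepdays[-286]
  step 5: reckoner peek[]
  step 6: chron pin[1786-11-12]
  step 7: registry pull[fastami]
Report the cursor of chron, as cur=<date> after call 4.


Answer: cur=2166-02-09

Derivation:
Do: reckoner shrink[x='58/9']
See: -58/9
Do: chron stepdays[n='45']
See: 2166-11-22
Do: chron pin[d='%0']
See: 2166-11-22
Do: chron stepdays[n='-286']
See: 2166-02-09
Do: reckoner peek[]
See: -58/9
Do: chron pin[d='1786-11-12']
See: 1786-11-12
Do: registry pull[k='fastami']
See: rera


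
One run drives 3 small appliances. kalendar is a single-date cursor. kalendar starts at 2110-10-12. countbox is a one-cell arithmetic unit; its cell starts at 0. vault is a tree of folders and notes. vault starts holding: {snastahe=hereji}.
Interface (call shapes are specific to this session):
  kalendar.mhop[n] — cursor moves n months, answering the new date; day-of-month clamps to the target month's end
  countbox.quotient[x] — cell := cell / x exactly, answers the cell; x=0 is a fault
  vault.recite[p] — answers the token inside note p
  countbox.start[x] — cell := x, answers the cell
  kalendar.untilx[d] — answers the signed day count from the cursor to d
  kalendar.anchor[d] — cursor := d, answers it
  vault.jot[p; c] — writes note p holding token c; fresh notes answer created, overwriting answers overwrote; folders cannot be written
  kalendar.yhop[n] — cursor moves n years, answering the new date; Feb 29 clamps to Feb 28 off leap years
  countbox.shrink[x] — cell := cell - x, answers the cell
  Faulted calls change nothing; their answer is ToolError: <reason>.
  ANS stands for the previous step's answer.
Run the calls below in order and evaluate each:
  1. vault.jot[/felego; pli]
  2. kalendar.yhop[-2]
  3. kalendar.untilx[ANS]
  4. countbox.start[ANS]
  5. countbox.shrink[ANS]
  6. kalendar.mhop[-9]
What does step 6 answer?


>>> vault.jot p=/felego c=pli
= created
>>> kalendar.yhop n=-2
= 2108-10-12
>>> kalendar.untilx d=ANS
= 0
>>> countbox.start x=ANS
= 0
>>> countbox.shrink x=ANS
= 0
>>> kalendar.mhop n=-9
= 2108-01-12

Answer: 2108-01-12


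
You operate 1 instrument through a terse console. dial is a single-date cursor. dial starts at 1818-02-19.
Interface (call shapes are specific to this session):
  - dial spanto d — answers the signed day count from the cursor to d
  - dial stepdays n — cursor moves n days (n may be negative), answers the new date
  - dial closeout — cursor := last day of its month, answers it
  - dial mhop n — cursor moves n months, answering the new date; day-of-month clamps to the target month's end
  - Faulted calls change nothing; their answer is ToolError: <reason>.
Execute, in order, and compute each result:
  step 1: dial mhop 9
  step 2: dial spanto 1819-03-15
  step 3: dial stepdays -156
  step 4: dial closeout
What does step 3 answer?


Calling dial mhop with n: 9, which returns 1818-11-19.
Then dial spanto with d: 1819-03-15, and observe 116.
I run dial stepdays with n: -156, giving 1818-06-16.
I run dial closeout(), giving 1818-06-30.

Answer: 1818-06-16


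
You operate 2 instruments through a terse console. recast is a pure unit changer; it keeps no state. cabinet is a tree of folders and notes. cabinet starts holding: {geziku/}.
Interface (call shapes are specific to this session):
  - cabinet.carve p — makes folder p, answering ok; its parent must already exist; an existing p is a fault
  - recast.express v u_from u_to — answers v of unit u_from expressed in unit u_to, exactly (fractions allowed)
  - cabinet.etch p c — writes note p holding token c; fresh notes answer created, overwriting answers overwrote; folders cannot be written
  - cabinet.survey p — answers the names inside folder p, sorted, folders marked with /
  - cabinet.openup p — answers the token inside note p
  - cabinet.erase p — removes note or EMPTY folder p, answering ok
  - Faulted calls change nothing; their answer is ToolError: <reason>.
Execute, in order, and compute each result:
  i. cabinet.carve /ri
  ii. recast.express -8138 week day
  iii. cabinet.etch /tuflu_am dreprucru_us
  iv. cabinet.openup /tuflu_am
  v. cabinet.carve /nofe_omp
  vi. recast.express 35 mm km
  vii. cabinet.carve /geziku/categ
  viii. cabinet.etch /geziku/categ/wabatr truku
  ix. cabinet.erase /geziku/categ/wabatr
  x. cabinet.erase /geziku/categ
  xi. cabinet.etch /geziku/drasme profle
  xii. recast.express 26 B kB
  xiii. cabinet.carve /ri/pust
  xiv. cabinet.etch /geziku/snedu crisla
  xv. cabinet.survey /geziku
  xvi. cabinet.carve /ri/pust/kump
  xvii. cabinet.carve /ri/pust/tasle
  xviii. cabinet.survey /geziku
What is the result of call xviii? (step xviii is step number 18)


Answer: [drasme, snedu]

Derivation:
I invoke carve passing /ri, → ok.
I call express passing -8138, week, day, and see -56966.
I use etch passing /tuflu_am, dreprucru_us, and see created.
Next I call openup passing /tuflu_am, which returns dreprucru_us.
I run carve passing /nofe_omp, → ok.
Then express passing 35, mm, km, and observe 7/200000.
I invoke carve passing /geziku/categ, which returns ok.
I use etch passing /geziku/categ/wabatr, truku: created.
I run erase passing /geziku/categ/wabatr, → ok.
Invoking erase passing /geziku/categ, and see ok.
Calling etch passing /geziku/drasme, profle, and get created.
Calling express passing 26, B, kB, giving 13/500.
Next I call carve passing /ri/pust, yielding ok.
I try etch passing /geziku/snedu, crisla, and get created.
Now I run survey passing /geziku, yielding [drasme, snedu].
I call carve passing /ri/pust/kump, and see ok.
Using carve passing /ri/pust/tasle, → ok.
Using survey passing /geziku, yielding [drasme, snedu].


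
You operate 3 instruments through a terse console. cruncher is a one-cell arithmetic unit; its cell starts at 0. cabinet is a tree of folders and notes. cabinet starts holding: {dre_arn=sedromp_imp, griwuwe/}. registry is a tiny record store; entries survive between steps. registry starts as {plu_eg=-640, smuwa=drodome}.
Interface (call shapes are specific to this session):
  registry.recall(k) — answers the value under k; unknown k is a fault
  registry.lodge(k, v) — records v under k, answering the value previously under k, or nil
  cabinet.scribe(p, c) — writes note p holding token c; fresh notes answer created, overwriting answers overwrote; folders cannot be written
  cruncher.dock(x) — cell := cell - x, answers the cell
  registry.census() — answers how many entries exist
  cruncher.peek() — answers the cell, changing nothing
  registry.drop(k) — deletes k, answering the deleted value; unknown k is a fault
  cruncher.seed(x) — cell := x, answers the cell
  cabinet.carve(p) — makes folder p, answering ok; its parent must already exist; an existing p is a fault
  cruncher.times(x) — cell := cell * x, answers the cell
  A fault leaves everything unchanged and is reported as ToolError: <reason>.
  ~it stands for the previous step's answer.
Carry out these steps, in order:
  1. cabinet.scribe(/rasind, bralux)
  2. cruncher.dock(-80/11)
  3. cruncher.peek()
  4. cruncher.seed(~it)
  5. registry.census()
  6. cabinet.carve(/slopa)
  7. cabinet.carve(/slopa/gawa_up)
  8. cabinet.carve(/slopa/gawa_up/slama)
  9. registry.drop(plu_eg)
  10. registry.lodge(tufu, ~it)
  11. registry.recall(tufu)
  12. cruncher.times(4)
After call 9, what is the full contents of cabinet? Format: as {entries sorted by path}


Step: cabinet.scribe[p: /rasind; c: bralux]
Result: created
Step: cruncher.dock[x: -80/11]
Result: 80/11
Step: cruncher.peek[]
Result: 80/11
Step: cruncher.seed[x: ~it]
Result: 80/11
Step: registry.census[]
Result: 2
Step: cabinet.carve[p: /slopa]
Result: ok
Step: cabinet.carve[p: /slopa/gawa_up]
Result: ok
Step: cabinet.carve[p: /slopa/gawa_up/slama]
Result: ok
Step: registry.drop[k: plu_eg]
Result: -640
Step: registry.lodge[k: tufu; v: ~it]
Result: nil
Step: registry.recall[k: tufu]
Result: -640
Step: cruncher.times[x: 4]
Result: 320/11

Answer: {dre_arn=sedromp_imp, griwuwe/, rasind=bralux, slopa/, slopa/gawa_up/, slopa/gawa_up/slama/}


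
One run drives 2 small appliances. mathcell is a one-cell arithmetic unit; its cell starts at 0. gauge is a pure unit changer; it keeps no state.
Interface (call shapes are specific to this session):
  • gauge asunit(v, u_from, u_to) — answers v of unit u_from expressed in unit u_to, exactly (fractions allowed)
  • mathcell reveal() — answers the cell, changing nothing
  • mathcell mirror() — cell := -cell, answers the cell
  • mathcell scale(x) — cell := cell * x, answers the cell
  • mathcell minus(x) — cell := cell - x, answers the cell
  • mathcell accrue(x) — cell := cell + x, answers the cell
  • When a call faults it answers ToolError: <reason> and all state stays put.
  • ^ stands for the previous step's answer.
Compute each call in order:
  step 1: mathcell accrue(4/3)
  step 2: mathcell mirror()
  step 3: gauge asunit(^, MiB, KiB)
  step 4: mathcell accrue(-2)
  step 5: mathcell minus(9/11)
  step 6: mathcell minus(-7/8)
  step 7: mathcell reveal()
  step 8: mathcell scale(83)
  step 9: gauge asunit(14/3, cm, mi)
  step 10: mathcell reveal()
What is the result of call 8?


Answer: -71795/264

Derivation:
-> mathcell accrue(x='4/3')
<- 4/3
-> mathcell mirror()
<- -4/3
-> gauge asunit(v='^', u_from='MiB', u_to='KiB')
<- -4096/3
-> mathcell accrue(x='-2')
<- -10/3
-> mathcell minus(x='9/11')
<- -137/33
-> mathcell minus(x='-7/8')
<- -865/264
-> mathcell reveal()
<- -865/264
-> mathcell scale(x='83')
<- -71795/264
-> gauge asunit(v='14/3', u_from='cm', u_to='mi')
<- 35/1207008
-> mathcell reveal()
<- -71795/264


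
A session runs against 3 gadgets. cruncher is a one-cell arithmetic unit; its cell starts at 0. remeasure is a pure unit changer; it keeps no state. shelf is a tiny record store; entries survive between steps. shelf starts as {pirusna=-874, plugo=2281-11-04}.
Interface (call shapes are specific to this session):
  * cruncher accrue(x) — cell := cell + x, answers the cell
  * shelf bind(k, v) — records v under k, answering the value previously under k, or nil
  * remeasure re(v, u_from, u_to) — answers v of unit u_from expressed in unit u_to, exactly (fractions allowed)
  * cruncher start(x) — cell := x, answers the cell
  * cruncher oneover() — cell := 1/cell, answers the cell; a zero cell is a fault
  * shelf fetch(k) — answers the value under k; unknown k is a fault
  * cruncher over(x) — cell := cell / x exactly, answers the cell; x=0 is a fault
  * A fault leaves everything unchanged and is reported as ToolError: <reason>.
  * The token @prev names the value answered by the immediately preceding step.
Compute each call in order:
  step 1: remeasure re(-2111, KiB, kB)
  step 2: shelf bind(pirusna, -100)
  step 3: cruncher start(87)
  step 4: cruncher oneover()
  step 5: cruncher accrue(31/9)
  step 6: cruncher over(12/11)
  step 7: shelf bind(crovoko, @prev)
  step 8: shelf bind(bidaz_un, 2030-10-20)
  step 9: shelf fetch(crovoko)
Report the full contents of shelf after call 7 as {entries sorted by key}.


>> remeasure re(v='-2111', u_from='KiB', u_to='kB')
<< -270208/125
>> shelf bind(k='pirusna', v='-100')
<< -874
>> cruncher start(x='87')
<< 87
>> cruncher oneover()
<< 1/87
>> cruncher accrue(x='31/9')
<< 902/261
>> cruncher over(x='12/11')
<< 4961/1566
>> shelf bind(k='crovoko', v='@prev')
<< nil
>> shelf bind(k='bidaz_un', v='2030-10-20')
<< nil
>> shelf fetch(k='crovoko')
<< 4961/1566

Answer: {crovoko=4961/1566, pirusna=-100, plugo=2281-11-04}


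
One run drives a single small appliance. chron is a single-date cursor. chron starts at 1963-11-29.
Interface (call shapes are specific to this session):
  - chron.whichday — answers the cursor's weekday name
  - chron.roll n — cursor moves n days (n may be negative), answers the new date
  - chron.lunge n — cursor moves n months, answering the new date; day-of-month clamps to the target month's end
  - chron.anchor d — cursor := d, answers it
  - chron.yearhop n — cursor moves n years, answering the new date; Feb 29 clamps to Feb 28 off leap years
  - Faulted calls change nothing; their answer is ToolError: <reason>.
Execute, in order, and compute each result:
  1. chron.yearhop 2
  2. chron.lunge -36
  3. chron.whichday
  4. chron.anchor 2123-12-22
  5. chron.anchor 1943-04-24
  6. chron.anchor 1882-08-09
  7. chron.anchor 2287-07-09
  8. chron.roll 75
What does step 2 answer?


Answer: 1962-11-29

Derivation:
Step: yearhop[n→2]
Result: 1965-11-29
Step: lunge[n→-36]
Result: 1962-11-29
Step: whichday[]
Result: Thursday
Step: anchor[d→2123-12-22]
Result: 2123-12-22
Step: anchor[d→1943-04-24]
Result: 1943-04-24
Step: anchor[d→1882-08-09]
Result: 1882-08-09
Step: anchor[d→2287-07-09]
Result: 2287-07-09
Step: roll[n→75]
Result: 2287-09-22


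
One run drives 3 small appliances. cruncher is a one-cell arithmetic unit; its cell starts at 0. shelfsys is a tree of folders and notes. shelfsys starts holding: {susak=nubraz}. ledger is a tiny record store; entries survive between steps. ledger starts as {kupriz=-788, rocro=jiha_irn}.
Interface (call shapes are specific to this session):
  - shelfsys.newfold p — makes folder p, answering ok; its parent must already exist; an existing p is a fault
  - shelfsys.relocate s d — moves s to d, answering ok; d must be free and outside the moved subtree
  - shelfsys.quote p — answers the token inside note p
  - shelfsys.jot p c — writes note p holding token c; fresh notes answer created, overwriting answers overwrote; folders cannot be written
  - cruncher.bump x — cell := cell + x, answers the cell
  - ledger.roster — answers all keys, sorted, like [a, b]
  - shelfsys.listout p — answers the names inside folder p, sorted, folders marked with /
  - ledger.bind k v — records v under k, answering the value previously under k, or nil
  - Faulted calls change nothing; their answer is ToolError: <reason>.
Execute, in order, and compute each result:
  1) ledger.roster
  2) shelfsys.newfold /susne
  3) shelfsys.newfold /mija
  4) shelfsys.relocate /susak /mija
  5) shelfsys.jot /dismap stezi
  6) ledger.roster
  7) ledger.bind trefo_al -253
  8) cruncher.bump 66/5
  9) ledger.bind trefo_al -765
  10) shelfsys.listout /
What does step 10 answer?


% ledger.roster
  [kupriz, rocro]
% shelfsys.newfold p→/susne
  ok
% shelfsys.newfold p→/mija
  ok
% shelfsys.relocate s→/susak d→/mija
  ToolError: exists
% shelfsys.jot p→/dismap c→stezi
  created
% ledger.roster
  [kupriz, rocro]
% ledger.bind k→trefo_al v→-253
  nil
% cruncher.bump x→66/5
  66/5
% ledger.bind k→trefo_al v→-765
  -253
% shelfsys.listout p→/
  [dismap, mija/, susak, susne/]

Answer: [dismap, mija/, susak, susne/]


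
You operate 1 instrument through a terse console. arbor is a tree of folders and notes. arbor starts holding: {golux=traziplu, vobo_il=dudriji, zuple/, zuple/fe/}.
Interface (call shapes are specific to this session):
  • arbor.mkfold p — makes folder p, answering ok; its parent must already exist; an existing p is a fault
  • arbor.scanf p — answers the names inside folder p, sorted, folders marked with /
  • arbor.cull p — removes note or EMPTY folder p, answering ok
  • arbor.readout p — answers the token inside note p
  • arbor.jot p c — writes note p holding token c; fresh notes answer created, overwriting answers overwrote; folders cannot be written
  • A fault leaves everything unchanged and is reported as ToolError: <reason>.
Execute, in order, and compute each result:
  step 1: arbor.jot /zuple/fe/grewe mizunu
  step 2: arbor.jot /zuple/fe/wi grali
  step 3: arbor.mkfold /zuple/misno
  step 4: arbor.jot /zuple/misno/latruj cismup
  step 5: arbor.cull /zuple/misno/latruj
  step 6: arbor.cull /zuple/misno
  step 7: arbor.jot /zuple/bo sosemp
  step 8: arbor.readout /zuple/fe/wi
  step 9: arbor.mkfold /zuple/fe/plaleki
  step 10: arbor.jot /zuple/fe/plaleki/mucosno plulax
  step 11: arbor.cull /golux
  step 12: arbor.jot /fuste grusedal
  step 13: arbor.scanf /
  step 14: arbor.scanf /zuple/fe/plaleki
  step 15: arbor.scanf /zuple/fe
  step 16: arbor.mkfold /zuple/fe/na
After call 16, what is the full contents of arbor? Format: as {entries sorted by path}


// arbor.jot(p: /zuple/fe/grewe, c: mizunu) ~> created
// arbor.jot(p: /zuple/fe/wi, c: grali) ~> created
// arbor.mkfold(p: /zuple/misno) ~> ok
// arbor.jot(p: /zuple/misno/latruj, c: cismup) ~> created
// arbor.cull(p: /zuple/misno/latruj) ~> ok
// arbor.cull(p: /zuple/misno) ~> ok
// arbor.jot(p: /zuple/bo, c: sosemp) ~> created
// arbor.readout(p: /zuple/fe/wi) ~> grali
// arbor.mkfold(p: /zuple/fe/plaleki) ~> ok
// arbor.jot(p: /zuple/fe/plaleki/mucosno, c: plulax) ~> created
// arbor.cull(p: /golux) ~> ok
// arbor.jot(p: /fuste, c: grusedal) ~> created
// arbor.scanf(p: /) ~> [fuste, vobo_il, zuple/]
// arbor.scanf(p: /zuple/fe/plaleki) ~> [mucosno]
// arbor.scanf(p: /zuple/fe) ~> [grewe, plaleki/, wi]
// arbor.mkfold(p: /zuple/fe/na) ~> ok

Answer: {fuste=grusedal, vobo_il=dudriji, zuple/, zuple/bo=sosemp, zuple/fe/, zuple/fe/grewe=mizunu, zuple/fe/na/, zuple/fe/plaleki/, zuple/fe/plaleki/mucosno=plulax, zuple/fe/wi=grali}


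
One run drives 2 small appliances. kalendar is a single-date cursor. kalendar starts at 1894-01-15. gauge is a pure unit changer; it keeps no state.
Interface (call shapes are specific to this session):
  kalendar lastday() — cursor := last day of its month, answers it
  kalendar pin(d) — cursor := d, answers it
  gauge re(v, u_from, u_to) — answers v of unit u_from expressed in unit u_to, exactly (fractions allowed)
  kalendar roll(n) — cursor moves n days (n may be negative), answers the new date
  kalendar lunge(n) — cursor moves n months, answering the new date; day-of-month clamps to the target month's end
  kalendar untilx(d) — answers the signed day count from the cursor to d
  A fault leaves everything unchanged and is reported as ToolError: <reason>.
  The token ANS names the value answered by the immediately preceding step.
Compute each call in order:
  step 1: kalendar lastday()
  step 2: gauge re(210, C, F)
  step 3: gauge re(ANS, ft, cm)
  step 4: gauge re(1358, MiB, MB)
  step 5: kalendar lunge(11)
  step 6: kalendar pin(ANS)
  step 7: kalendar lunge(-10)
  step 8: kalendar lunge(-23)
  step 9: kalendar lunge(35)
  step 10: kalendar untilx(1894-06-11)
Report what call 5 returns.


Act: kalendar lastday[]
Obs: 1894-01-31
Act: gauge re[v='210'; u_from='C'; u_to='F']
Obs: 410
Act: gauge re[v='ANS'; u_from='ft'; u_to='cm']
Obs: 62484/5
Act: gauge re[v='1358'; u_from='MiB'; u_to='MB']
Obs: 22249472/15625
Act: kalendar lunge[n='11']
Obs: 1894-12-31
Act: kalendar pin[d='ANS']
Obs: 1894-12-31
Act: kalendar lunge[n='-10']
Obs: 1894-02-28
Act: kalendar lunge[n='-23']
Obs: 1892-03-28
Act: kalendar lunge[n='35']
Obs: 1895-02-28
Act: kalendar untilx[d='1894-06-11']
Obs: -262

Answer: 1894-12-31


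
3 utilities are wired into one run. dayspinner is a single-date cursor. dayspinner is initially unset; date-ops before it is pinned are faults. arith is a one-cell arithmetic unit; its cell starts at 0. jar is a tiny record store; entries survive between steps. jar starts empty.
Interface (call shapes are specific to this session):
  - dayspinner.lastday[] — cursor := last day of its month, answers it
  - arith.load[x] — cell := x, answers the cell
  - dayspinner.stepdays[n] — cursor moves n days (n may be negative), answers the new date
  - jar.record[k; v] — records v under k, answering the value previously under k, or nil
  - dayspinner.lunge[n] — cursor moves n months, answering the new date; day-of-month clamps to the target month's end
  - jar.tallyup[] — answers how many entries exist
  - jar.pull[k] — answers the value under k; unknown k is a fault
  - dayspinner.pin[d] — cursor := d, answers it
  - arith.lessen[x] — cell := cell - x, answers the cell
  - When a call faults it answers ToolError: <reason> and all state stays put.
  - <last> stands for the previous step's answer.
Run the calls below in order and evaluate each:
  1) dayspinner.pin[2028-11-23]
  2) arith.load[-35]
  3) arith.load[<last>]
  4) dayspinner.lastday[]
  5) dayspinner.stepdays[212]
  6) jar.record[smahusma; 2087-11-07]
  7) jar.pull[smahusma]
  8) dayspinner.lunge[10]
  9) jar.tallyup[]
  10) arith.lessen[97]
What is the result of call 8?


==> pin(d→2028-11-23)
<== 2028-11-23
==> load(x→-35)
<== -35
==> load(x→<last>)
<== -35
==> lastday()
<== 2028-11-30
==> stepdays(n→212)
<== 2029-06-30
==> record(k→smahusma, v→2087-11-07)
<== nil
==> pull(k→smahusma)
<== 2087-11-07
==> lunge(n→10)
<== 2030-04-30
==> tallyup()
<== 1
==> lessen(x→97)
<== -132

Answer: 2030-04-30


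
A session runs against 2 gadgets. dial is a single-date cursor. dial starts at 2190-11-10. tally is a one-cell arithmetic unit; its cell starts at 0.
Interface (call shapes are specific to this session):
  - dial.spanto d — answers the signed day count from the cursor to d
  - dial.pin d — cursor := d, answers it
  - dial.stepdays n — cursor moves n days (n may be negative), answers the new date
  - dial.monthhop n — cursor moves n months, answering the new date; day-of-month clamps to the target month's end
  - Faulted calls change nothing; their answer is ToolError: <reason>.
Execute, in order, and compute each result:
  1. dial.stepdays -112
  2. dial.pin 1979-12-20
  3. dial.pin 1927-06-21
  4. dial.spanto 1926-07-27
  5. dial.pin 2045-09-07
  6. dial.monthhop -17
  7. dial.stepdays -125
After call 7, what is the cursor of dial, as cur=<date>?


Answer: cur=2043-12-04

Derivation:
==> stepdays(n='-112')
<== 2190-07-21
==> pin(d='1979-12-20')
<== 1979-12-20
==> pin(d='1927-06-21')
<== 1927-06-21
==> spanto(d='1926-07-27')
<== -329
==> pin(d='2045-09-07')
<== 2045-09-07
==> monthhop(n='-17')
<== 2044-04-07
==> stepdays(n='-125')
<== 2043-12-04


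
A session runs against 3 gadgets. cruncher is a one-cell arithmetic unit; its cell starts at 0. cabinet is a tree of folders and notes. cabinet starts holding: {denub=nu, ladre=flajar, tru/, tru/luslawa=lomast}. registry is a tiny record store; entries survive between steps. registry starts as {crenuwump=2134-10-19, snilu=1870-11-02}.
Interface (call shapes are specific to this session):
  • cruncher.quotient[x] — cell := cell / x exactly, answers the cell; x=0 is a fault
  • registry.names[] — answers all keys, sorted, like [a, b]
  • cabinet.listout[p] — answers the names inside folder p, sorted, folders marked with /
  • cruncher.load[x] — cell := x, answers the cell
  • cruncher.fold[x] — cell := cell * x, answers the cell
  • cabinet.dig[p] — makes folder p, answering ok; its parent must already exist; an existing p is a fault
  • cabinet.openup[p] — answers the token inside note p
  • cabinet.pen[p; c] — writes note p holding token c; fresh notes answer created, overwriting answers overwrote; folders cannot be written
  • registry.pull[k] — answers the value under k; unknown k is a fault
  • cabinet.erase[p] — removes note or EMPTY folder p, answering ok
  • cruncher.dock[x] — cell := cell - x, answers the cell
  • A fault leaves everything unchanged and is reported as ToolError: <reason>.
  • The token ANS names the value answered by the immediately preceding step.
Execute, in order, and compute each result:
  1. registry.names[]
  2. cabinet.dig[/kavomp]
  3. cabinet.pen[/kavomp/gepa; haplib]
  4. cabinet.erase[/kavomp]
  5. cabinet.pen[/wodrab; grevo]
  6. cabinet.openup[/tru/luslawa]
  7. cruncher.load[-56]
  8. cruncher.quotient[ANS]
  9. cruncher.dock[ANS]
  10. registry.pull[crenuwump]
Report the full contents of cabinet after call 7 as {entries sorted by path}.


I use names, and observe [crenuwump, snilu].
I call dig using p='/kavomp', and observe ok.
I run pen using p='/kavomp/gepa', c='haplib', and observe created.
Now I run erase using p='/kavomp', which returns ToolError: not empty.
I run pen using p='/wodrab', c='grevo': created.
I invoke openup using p='/tru/luslawa', and get lomast.
I call load using x='-56', and get -56.
I use quotient using x='ANS', yielding 1.
Next I call dock using x='ANS', giving 0.
I call pull using k='crenuwump', which returns 2134-10-19.

Answer: {denub=nu, kavomp/, kavomp/gepa=haplib, ladre=flajar, tru/, tru/luslawa=lomast, wodrab=grevo}
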